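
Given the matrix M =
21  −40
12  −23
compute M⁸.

tr M = −2 and det M = −3, so the characteristic polynomial is λ² − (−2)λ + (−3) with roots 1 and −3.
Eigenvectors give P = [[2, 5], [1, 3]] with P⁻¹ = [[3, −5], [−1, 2]], and M = P·diag(1, −3)·P⁻¹.
Then M⁸ = P·diag(1, 6561)·P⁻¹ = [[2, 32805], [1, 19683]] · [[3, −5], [−1, 2]] = [[−32799, 65600], [−19680, 39361]].

[[−32799, 65600], [−19680, 39361]]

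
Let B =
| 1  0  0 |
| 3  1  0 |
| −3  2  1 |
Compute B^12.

B = I + N where N = [[0, 0, 0], [3, 0, 0], [−3, 2, 0]] is strictly lower-triangular, so N^3 = 0.
(I + N)^12 = I + 12·N + 66·N^2 = [[1, 0, 0], [36, 1, 0], [360, 24, 1]].

[[1, 0, 0], [36, 1, 0], [360, 24, 1]]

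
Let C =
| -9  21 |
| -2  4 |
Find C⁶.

[[4719, -13965], [1330, -3926]]

tr C = -5 and det C = 6, so the characteristic polynomial is λ² − (-5)λ + (6) with roots -3 and -2.
Eigenvectors give P = [[7, 3], [2, 1]] with P⁻¹ = [[1, -3], [-2, 7]], and C = P·diag(-3, -2)·P⁻¹.
Then C⁶ = P·diag(729, 64)·P⁻¹ = [[5103, 192], [1458, 64]] · [[1, -3], [-2, 7]] = [[4719, -13965], [1330, -3926]].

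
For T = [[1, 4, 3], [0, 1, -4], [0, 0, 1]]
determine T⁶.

[[1, 24, -222], [0, 1, -24], [0, 0, 1]]

T = I + N where N = [[0, 4, 3], [0, 0, -4], [0, 0, 0]] is strictly upper-triangular, so N³ = 0.
(I + N)⁶ = I + 6·N + 15·N² = [[1, 24, -222], [0, 1, -24], [0, 0, 1]].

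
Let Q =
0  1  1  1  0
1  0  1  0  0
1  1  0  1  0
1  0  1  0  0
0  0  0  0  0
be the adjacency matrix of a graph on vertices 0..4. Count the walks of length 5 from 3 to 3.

The number of length-5 walks from vertex 3 to vertex 3 is entry (3,3) of Q⁵, where Q is the adjacency matrix.
Q² = [[3, 1, 2, 1, 0], [1, 2, 1, 2, 0], [2, 1, 3, 1, 0], [1, 2, 1, 2, 0], [0, 0, 0, 0, 0]]
Q³ = [[4, 5, 5, 5, 0], [5, 2, 5, 2, 0], [5, 5, 4, 5, 0], [5, 2, 5, 2, 0], [0, 0, 0, 0, 0]]
Q⁴ = [[15, 9, 14, 9, 0], [9, 10, 9, 10, 0], [14, 9, 15, 9, 0], [9, 10, 9, 10, 0], [0, 0, 0, 0, 0]]
Q⁵ = [[32, 29, 33, 29, 0], [29, 18, 29, 18, 0], [33, 29, 32, 29, 0], [29, 18, 29, 18, 0], [0, 0, 0, 0, 0]]

18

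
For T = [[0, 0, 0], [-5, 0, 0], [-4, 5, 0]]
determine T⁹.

T is strictly triangular, hence nilpotent: T³ = 0, so T⁹ = 0.

[[0, 0, 0], [0, 0, 0], [0, 0, 0]]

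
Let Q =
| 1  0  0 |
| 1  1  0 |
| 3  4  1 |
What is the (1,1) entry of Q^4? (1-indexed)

1

Q = I + N where N = [[0, 0, 0], [1, 0, 0], [3, 4, 0]] is strictly lower-triangular, so N^3 = 0.
(I + N)^4 = I + 4·N + 6·N^2 = [[1, 0, 0], [4, 1, 0], [36, 16, 1]].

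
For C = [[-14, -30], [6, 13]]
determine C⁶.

[[316, 630], [-126, -251]]

tr C = -1 and det C = -2, so the characteristic polynomial is λ² − (-1)λ + (-2) with roots 1 and -2.
Eigenvectors give P = [[-2, 5], [1, -2]] with P⁻¹ = [[2, 5], [1, 2]], and C = P·diag(1, -2)·P⁻¹.
Then C⁶ = P·diag(1, 64)·P⁻¹ = [[-2, 320], [1, -128]] · [[2, 5], [1, 2]] = [[316, 630], [-126, -251]].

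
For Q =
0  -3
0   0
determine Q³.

Q is strictly triangular, hence nilpotent: Q² = 0, so Q³ = 0.

[[0, 0], [0, 0]]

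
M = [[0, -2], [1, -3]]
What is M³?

[[6, -14], [7, -15]]

M² = [[-2, 6], [-3, 7]]
M³ = [[6, -14], [7, -15]]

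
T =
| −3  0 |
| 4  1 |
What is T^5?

[[−243, 0], [244, 1]]

tr T = −2 and det T = −3, so the characteristic polynomial is λ² − (−2)λ + (−3) with roots −3 and 1.
Eigenvectors give P = [[1, 0], [−1, −1]] with P⁻¹ = [[1, 0], [−1, −1]], and T = P·diag(−3, 1)·P⁻¹.
Then T^5 = P·diag(−243, 1)·P⁻¹ = [[−243, 0], [243, −1]] · [[1, 0], [−1, −1]] = [[−243, 0], [244, 1]].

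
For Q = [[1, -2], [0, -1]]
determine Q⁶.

Q² = I (check: tr Q = 0 and det Q = -1), so Q⁶ = I since 6 is even.

[[1, 0], [0, 1]]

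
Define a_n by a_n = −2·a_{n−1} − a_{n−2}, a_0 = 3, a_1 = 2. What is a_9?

With companion matrix Q = [[−2, −1], [1, 0]], [a_n, a_{n−1}]ᵀ = Q·[a_{n−1}, a_{n−2}]ᵀ, so [a_9, a_8]ᵀ = Q^8·[a_1, a_0]ᵀ.
Q^8 = [[9, 8], [−8, −7]], giving [a_9, a_8]ᵀ = [[42], [−37]].

42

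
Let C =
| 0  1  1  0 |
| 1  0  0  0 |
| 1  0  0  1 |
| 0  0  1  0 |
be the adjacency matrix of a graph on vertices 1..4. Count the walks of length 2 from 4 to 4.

The number of length-2 walks from vertex 4 to vertex 4 is entry (4,4) of C², where C is the adjacency matrix.
C² = [[2, 0, 0, 1], [0, 1, 1, 0], [0, 1, 2, 0], [1, 0, 0, 1]]

1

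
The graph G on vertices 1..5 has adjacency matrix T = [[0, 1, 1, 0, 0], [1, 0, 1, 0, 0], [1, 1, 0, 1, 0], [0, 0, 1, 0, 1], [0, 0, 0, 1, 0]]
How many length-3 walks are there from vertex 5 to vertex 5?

The number of length-3 walks from vertex 5 to vertex 5 is entry (5,5) of T³, where T is the adjacency matrix.
T² = [[2, 1, 1, 1, 0], [1, 2, 1, 1, 0], [1, 1, 3, 0, 1], [1, 1, 0, 2, 0], [0, 0, 1, 0, 1]]
T³ = [[2, 3, 4, 1, 1], [3, 2, 4, 1, 1], [4, 4, 2, 4, 0], [1, 1, 4, 0, 2], [1, 1, 0, 2, 0]]

0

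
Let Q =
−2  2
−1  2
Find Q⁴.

Q² = [[2, 0], [0, 2]]
Q³ = [[−4, 4], [−2, 4]]
Q⁴ = [[4, 0], [0, 4]]

[[4, 0], [0, 4]]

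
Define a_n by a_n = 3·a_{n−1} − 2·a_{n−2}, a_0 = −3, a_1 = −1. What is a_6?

With companion matrix Q = [[3, −2], [1, 0]], [a_n, a_{n−1}]ᵀ = Q·[a_{n−1}, a_{n−2}]ᵀ, so [a_6, a_5]ᵀ = Q⁵·[a_1, a_0]ᵀ.
Q⁵ = [[63, −62], [31, −30]], giving [a_6, a_5]ᵀ = [[123], [59]].

123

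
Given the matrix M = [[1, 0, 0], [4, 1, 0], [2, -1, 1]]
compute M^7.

M = I + N where N = [[0, 0, 0], [4, 0, 0], [2, -1, 0]] is strictly lower-triangular, so N^3 = 0.
(I + N)^7 = I + 7·N + 21·N^2 = [[1, 0, 0], [28, 1, 0], [-70, -7, 1]].

[[1, 0, 0], [28, 1, 0], [-70, -7, 1]]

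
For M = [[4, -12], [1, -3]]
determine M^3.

M² = M (a projection; rank 1, trace 1), so M^3 = M.

[[4, -12], [1, -3]]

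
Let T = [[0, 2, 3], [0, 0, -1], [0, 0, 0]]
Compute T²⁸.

[[0, 0, 0], [0, 0, 0], [0, 0, 0]]

T is strictly triangular, hence nilpotent: T³ = 0, so T²⁸ = 0.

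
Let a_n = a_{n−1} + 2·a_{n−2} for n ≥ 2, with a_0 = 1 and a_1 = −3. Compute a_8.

With companion matrix A = [[1, 2], [1, 0]], [a_n, a_{n−1}]ᵀ = A·[a_{n−1}, a_{n−2}]ᵀ, so [a_8, a_7]ᵀ = A⁷·[a_1, a_0]ᵀ.
A⁷ = [[85, 86], [43, 42]], giving [a_8, a_7]ᵀ = [[−169], [−87]].

−169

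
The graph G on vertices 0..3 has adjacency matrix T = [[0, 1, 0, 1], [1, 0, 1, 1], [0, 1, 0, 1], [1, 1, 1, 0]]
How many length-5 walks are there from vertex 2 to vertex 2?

18

The number of length-5 walks from vertex 2 to vertex 2 is entry (2,2) of T⁵, where T is the adjacency matrix.
T² = [[2, 1, 2, 1], [1, 3, 1, 2], [2, 1, 2, 1], [1, 2, 1, 3]]
T³ = [[2, 5, 2, 5], [5, 4, 5, 5], [2, 5, 2, 5], [5, 5, 5, 4]]
T⁴ = [[10, 9, 10, 9], [9, 15, 9, 14], [10, 9, 10, 9], [9, 14, 9, 15]]
T⁵ = [[18, 29, 18, 29], [29, 32, 29, 33], [18, 29, 18, 29], [29, 33, 29, 32]]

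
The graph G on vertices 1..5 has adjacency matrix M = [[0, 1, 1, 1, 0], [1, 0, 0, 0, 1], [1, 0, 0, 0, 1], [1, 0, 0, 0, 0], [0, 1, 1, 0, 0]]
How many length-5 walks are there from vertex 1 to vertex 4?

The number of length-5 walks from vertex 1 to vertex 4 is entry (1,4) of M^5, where M is the adjacency matrix.
M^2 = [[3, 0, 0, 0, 2], [0, 2, 2, 1, 0], [0, 2, 2, 1, 0], [0, 1, 1, 1, 0], [2, 0, 0, 0, 2]]
M^3 = [[0, 5, 5, 3, 0], [5, 0, 0, 0, 4], [5, 0, 0, 0, 4], [3, 0, 0, 0, 2], [0, 4, 4, 2, 0]]
M^4 = [[13, 0, 0, 0, 10], [0, 9, 9, 5, 0], [0, 9, 9, 5, 0], [0, 5, 5, 3, 0], [10, 0, 0, 0, 8]]
M^5 = [[0, 23, 23, 13, 0], [23, 0, 0, 0, 18], [23, 0, 0, 0, 18], [13, 0, 0, 0, 10], [0, 18, 18, 10, 0]]

13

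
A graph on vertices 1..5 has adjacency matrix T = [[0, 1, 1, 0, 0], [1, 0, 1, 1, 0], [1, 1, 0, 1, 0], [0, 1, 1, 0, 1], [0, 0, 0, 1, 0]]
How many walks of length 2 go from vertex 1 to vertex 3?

1

The number of length-2 walks from vertex 1 to vertex 3 is entry (1,3) of T^2, where T is the adjacency matrix.
T^2 = [[2, 1, 1, 2, 0], [1, 3, 2, 1, 1], [1, 2, 3, 1, 1], [2, 1, 1, 3, 0], [0, 1, 1, 0, 1]]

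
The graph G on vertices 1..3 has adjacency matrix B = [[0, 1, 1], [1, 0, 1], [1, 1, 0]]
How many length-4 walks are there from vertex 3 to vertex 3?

The number of length-4 walks from vertex 3 to vertex 3 is entry (3,3) of B^4, where B is the adjacency matrix.
B^2 = [[2, 1, 1], [1, 2, 1], [1, 1, 2]]
B^3 = [[2, 3, 3], [3, 2, 3], [3, 3, 2]]
B^4 = [[6, 5, 5], [5, 6, 5], [5, 5, 6]]

6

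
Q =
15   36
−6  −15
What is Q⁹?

tr Q = 0 and det Q = −9, so the characteristic polynomial is λ² − (0)λ + (−9) with roots −3 and 3.
Eigenvectors give P = [[−2, −3], [1, 1]] with P⁻¹ = [[1, 3], [−1, −2]], and Q = P·diag(−3, 3)·P⁻¹.
Then Q⁹ = P·diag(−19683, 19683)·P⁻¹ = [[39366, −59049], [−19683, 19683]] · [[1, 3], [−1, −2]] = [[98415, 236196], [−39366, −98415]].

[[98415, 236196], [−39366, −98415]]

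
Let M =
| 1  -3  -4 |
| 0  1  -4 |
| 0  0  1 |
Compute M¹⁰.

[[1, -30, 500], [0, 1, -40], [0, 0, 1]]

M = I + N where N = [[0, -3, -4], [0, 0, -4], [0, 0, 0]] is strictly upper-triangular, so N³ = 0.
(I + N)¹⁰ = I + 10·N + 45·N² = [[1, -30, 500], [0, 1, -40], [0, 0, 1]].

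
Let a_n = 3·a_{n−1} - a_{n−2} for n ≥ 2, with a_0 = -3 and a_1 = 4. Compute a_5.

283

With companion matrix A = [[3, -1], [1, 0]], [a_n, a_{n−1}]ᵀ = A·[a_{n−1}, a_{n−2}]ᵀ, so [a_5, a_4]ᵀ = A^4·[a_1, a_0]ᵀ.
A^4 = [[55, -21], [21, -8]], giving [a_5, a_4]ᵀ = [[283], [108]].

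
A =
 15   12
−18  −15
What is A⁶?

[[729, 0], [0, 729]]

tr A = 0 and det A = −9, so the characteristic polynomial is λ² − (0)λ + (−9) with roots 3 and −3.
Eigenvectors give P = [[1, 2], [−1, −3]] with P⁻¹ = [[3, 2], [−1, −1]], and A = P·diag(3, −3)·P⁻¹.
Then A⁶ = P·diag(729, 729)·P⁻¹ = [[729, 1458], [−729, −2187]] · [[3, 2], [−1, −1]] = [[729, 0], [0, 729]].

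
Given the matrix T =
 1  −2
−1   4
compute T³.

T² = [[3, −10], [−5, 18]]
T³ = [[13, −46], [−23, 82]]

[[13, −46], [−23, 82]]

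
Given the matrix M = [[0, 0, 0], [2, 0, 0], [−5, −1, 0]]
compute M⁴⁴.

M is strictly triangular, hence nilpotent: M³ = 0, so M⁴⁴ = 0.

[[0, 0, 0], [0, 0, 0], [0, 0, 0]]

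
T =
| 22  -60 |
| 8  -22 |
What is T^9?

[[5632, -15360], [2048, -5632]]

tr T = 0 and det T = -4, so the characteristic polynomial is λ² − (0)λ + (-4) with roots 2 and -2.
Eigenvectors give P = [[-3, 5], [-1, 2]] with P⁻¹ = [[-2, 5], [-1, 3]], and T = P·diag(2, -2)·P⁻¹.
Then T^9 = P·diag(512, -512)·P⁻¹ = [[-1536, -2560], [-512, -1024]] · [[-2, 5], [-1, 3]] = [[5632, -15360], [2048, -5632]].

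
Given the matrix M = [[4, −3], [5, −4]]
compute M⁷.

M² = I (check: tr M = 0 and det M = −1), so M⁷ = M since 7 is odd.

[[4, −3], [5, −4]]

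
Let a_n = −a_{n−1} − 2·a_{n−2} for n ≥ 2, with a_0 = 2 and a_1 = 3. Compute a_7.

With companion matrix C = [[−1, −2], [1, 0]], [a_n, a_{n−1}]ᵀ = C·[a_{n−1}, a_{n−2}]ᵀ, so [a_7, a_6]ᵀ = C⁶·[a_1, a_0]ᵀ.
C⁶ = [[7, 10], [−5, 2]], giving [a_7, a_6]ᵀ = [[41], [−11]].

41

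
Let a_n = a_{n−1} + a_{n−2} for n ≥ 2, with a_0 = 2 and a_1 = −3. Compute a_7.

With companion matrix T = [[1, 1], [1, 0]], [a_n, a_{n−1}]ᵀ = T·[a_{n−1}, a_{n−2}]ᵀ, so [a_7, a_6]ᵀ = T^6·[a_1, a_0]ᵀ.
T^6 = [[13, 8], [8, 5]], giving [a_7, a_6]ᵀ = [[−23], [−14]].

−23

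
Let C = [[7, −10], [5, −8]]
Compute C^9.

tr C = −1 and det C = −6, so the characteristic polynomial is λ² − (−1)λ + (−6) with roots 2 and −3.
Eigenvectors give P = [[2, −1], [1, −1]] with P⁻¹ = [[1, −1], [1, −2]], and C = P·diag(2, −3)·P⁻¹.
Then C^9 = P·diag(512, −19683)·P⁻¹ = [[1024, 19683], [512, 19683]] · [[1, −1], [1, −2]] = [[20707, −40390], [20195, −39878]].

[[20707, −40390], [20195, −39878]]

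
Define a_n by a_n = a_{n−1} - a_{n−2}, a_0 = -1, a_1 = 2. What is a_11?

-3

With companion matrix C = [[1, -1], [1, 0]], [a_n, a_{n−1}]ᵀ = C·[a_{n−1}, a_{n−2}]ᵀ, so [a_11, a_10]ᵀ = C¹⁰·[a_1, a_0]ᵀ.
C¹⁰ = [[-1, 1], [-1, 0]], giving [a_11, a_10]ᵀ = [[-3], [-2]].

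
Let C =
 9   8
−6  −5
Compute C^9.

tr C = 4 and det C = 3, so the characteristic polynomial is λ² − (4)λ + (3) with roots 1 and 3.
Eigenvectors give P = [[1, −4], [−1, 3]] with P⁻¹ = [[−3, −4], [−1, −1]], and C = P·diag(1, 3)·P⁻¹.
Then C^9 = P·diag(1, 19683)·P⁻¹ = [[1, −78732], [−1, 59049]] · [[−3, −4], [−1, −1]] = [[78729, 78728], [−59046, −59045]].

[[78729, 78728], [−59046, −59045]]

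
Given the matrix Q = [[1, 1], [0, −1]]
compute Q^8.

Q² = I (check: tr Q = 0 and det Q = −1), so Q^8 = I since 8 is even.

[[1, 0], [0, 1]]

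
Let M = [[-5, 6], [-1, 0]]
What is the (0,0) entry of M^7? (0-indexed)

tr M = -5 and det M = 6, so the characteristic polynomial is λ² − (-5)λ + (6) with roots -3 and -2.
Eigenvectors give P = [[3, 2], [1, 1]] with P⁻¹ = [[1, -2], [-1, 3]], and M = P·diag(-3, -2)·P⁻¹.
Then M^7 = P·diag(-2187, -128)·P⁻¹ = [[-6561, -256], [-2187, -128]] · [[1, -2], [-1, 3]] = [[-6305, 12354], [-2059, 3990]].

-6305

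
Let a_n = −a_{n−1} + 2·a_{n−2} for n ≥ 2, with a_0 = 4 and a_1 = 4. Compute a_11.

4

With companion matrix A = [[−1, 2], [1, 0]], [a_n, a_{n−1}]ᵀ = A·[a_{n−1}, a_{n−2}]ᵀ, so [a_11, a_10]ᵀ = A^10·[a_1, a_0]ᵀ.
A^10 = [[683, −682], [−341, 342]], giving [a_11, a_10]ᵀ = [[4], [4]].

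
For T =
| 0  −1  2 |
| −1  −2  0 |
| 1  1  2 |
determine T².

[[3, 4, 4], [2, 5, −2], [1, −1, 6]]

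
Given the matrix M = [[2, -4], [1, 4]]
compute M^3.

M^2 = [[0, -24], [6, 12]]
M^3 = [[-24, -96], [24, 24]]

[[-24, -96], [24, 24]]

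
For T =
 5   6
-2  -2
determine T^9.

[[2045, 3066], [-1022, -1532]]

tr T = 3 and det T = 2, so the characteristic polynomial is λ² − (3)λ + (2) with roots 1 and 2.
Eigenvectors give P = [[-3, -2], [2, 1]] with P⁻¹ = [[1, 2], [-2, -3]], and T = P·diag(1, 2)·P⁻¹.
Then T^9 = P·diag(1, 512)·P⁻¹ = [[-3, -1024], [2, 512]] · [[1, 2], [-2, -3]] = [[2045, 3066], [-1022, -1532]].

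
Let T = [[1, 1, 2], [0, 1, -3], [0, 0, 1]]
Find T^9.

[[1, 9, -90], [0, 1, -27], [0, 0, 1]]

T = I + N where N = [[0, 1, 2], [0, 0, -3], [0, 0, 0]] is strictly upper-triangular, so N^3 = 0.
(I + N)^9 = I + 9·N + 36·N^2 = [[1, 9, -90], [0, 1, -27], [0, 0, 1]].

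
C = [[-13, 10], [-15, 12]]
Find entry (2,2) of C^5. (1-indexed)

582

tr C = -1 and det C = -6, so the characteristic polynomial is λ² − (-1)λ + (-6) with roots -3 and 2.
Eigenvectors give P = [[1, -2], [1, -3]] with P⁻¹ = [[3, -2], [1, -1]], and C = P·diag(-3, 2)·P⁻¹.
Then C^5 = P·diag(-243, 32)·P⁻¹ = [[-243, -64], [-243, -96]] · [[3, -2], [1, -1]] = [[-793, 550], [-825, 582]].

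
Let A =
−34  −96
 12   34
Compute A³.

[[−136, −384], [48, 136]]

tr A = 0 and det A = −4, so the characteristic polynomial is λ² − (0)λ + (−4) with roots 2 and −2.
Eigenvectors give P = [[−8, −3], [3, 1]] with P⁻¹ = [[1, 3], [−3, −8]], and A = P·diag(2, −2)·P⁻¹.
Then A³ = P·diag(8, −8)·P⁻¹ = [[−64, 24], [24, −8]] · [[1, 3], [−3, −8]] = [[−136, −384], [48, 136]].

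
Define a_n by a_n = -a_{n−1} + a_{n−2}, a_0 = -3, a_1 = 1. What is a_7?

37

With companion matrix M = [[-1, 1], [1, 0]], [a_n, a_{n−1}]ᵀ = M·[a_{n−1}, a_{n−2}]ᵀ, so [a_7, a_6]ᵀ = M⁶·[a_1, a_0]ᵀ.
M⁶ = [[13, -8], [-8, 5]], giving [a_7, a_6]ᵀ = [[37], [-23]].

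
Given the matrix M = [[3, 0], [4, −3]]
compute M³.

M² = [[9, 0], [0, 9]]
M³ = [[27, 0], [36, −27]]

[[27, 0], [36, −27]]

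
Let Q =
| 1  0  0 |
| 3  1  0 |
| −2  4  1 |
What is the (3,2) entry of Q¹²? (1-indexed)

Q = I + N where N = [[0, 0, 0], [3, 0, 0], [−2, 4, 0]] is strictly lower-triangular, so N³ = 0.
(I + N)¹² = I + 12·N + 66·N² = [[1, 0, 0], [36, 1, 0], [768, 48, 1]].

48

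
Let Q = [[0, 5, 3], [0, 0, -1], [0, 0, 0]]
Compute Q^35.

Q is strictly triangular, hence nilpotent: Q^3 = 0, so Q^35 = 0.

[[0, 0, 0], [0, 0, 0], [0, 0, 0]]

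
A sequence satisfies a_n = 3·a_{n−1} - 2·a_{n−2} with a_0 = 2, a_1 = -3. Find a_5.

-153

With companion matrix A = [[3, -2], [1, 0]], [a_n, a_{n−1}]ᵀ = A·[a_{n−1}, a_{n−2}]ᵀ, so [a_5, a_4]ᵀ = A⁴·[a_1, a_0]ᵀ.
A⁴ = [[31, -30], [15, -14]], giving [a_5, a_4]ᵀ = [[-153], [-73]].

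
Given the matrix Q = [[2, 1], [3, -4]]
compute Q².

[[7, -2], [-6, 19]]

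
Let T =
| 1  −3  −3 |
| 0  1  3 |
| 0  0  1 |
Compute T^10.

[[1, −30, −435], [0, 1, 30], [0, 0, 1]]

T = I + N where N = [[0, −3, −3], [0, 0, 3], [0, 0, 0]] is strictly upper-triangular, so N^3 = 0.
(I + N)^10 = I + 10·N + 45·N^2 = [[1, −30, −435], [0, 1, 30], [0, 0, 1]].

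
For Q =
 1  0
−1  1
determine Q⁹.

[[1, 0], [−9, 1]]

Q = I + N where N = [[0, 0], [−1, 0]] is strictly lower-triangular, so N² = 0.
(I + N)⁹ = I + 9·N = [[1, 0], [−9, 1]].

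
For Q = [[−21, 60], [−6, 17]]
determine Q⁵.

[[−2421, 7260], [−726, 2177]]

tr Q = −4 and det Q = 3, so the characteristic polynomial is λ² − (−4)λ + (3) with roots −3 and −1.
Eigenvectors give P = [[−10, −3], [−3, −1]] with P⁻¹ = [[−1, 3], [3, −10]], and Q = P·diag(−3, −1)·P⁻¹.
Then Q⁵ = P·diag(−243, −1)·P⁻¹ = [[2430, 3], [729, 1]] · [[−1, 3], [3, −10]] = [[−2421, 7260], [−726, 2177]].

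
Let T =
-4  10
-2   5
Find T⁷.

[[-4, 10], [-2, 5]]

T² = T (a projection; rank 1, trace 1), so T⁷ = T.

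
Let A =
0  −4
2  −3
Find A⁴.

[[−8, −84], [42, −71]]

A² = [[−8, 12], [−6, 1]]
A³ = [[24, −4], [2, 21]]
A⁴ = [[−8, −84], [42, −71]]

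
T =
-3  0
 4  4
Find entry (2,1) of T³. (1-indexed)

T² = [[9, 0], [4, 16]]
T³ = [[-27, 0], [52, 64]]

52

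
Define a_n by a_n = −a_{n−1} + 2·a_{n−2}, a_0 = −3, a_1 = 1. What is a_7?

169

With companion matrix T = [[−1, 2], [1, 0]], [a_n, a_{n−1}]ᵀ = T·[a_{n−1}, a_{n−2}]ᵀ, so [a_7, a_6]ᵀ = T⁶·[a_1, a_0]ᵀ.
T⁶ = [[43, −42], [−21, 22]], giving [a_7, a_6]ᵀ = [[169], [−87]].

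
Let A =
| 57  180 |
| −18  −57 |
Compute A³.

[[513, 1620], [−162, −513]]

tr A = 0 and det A = −9, so the characteristic polynomial is λ² − (0)λ + (−9) with roots −3 and 3.
Eigenvectors give P = [[−3, 10], [1, −3]] with P⁻¹ = [[3, 10], [1, 3]], and A = P·diag(−3, 3)·P⁻¹.
Then A³ = P·diag(−27, 27)·P⁻¹ = [[81, 270], [−27, −81]] · [[3, 10], [1, 3]] = [[513, 1620], [−162, −513]].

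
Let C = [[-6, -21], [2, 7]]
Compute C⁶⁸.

[[-6, -21], [2, 7]]

C² = C (a projection; rank 1, trace 1), so C⁶⁸ = C.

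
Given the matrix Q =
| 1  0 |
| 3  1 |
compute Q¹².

[[1, 0], [36, 1]]

Q = I + N where N = [[0, 0], [3, 0]] is strictly lower-triangular, so N² = 0.
(I + N)¹² = I + 12·N = [[1, 0], [36, 1]].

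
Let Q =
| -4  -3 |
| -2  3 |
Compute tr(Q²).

37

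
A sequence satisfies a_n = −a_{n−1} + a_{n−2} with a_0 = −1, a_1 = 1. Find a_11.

With companion matrix T = [[−1, 1], [1, 0]], [a_n, a_{n−1}]ᵀ = T·[a_{n−1}, a_{n−2}]ᵀ, so [a_11, a_10]ᵀ = T¹⁰·[a_1, a_0]ᵀ.
T¹⁰ = [[89, −55], [−55, 34]], giving [a_11, a_10]ᵀ = [[144], [−89]].

144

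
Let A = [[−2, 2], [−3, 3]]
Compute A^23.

[[−2, 2], [−3, 3]]

A² = A (a projection; rank 1, trace 1), so A^23 = A.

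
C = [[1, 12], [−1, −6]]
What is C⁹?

tr C = −5 and det C = 6, so the characteristic polynomial is λ² − (−5)λ + (6) with roots −3 and −2.
Eigenvectors give P = [[−3, 4], [1, −1]] with P⁻¹ = [[1, 4], [1, 3]], and C = P·diag(−3, −2)·P⁻¹.
Then C⁹ = P·diag(−19683, −512)·P⁻¹ = [[59049, −2048], [−19683, 512]] · [[1, 4], [1, 3]] = [[57001, 230052], [−19171, −77196]].

[[57001, 230052], [−19171, −77196]]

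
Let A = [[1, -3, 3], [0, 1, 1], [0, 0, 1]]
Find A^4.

[[1, -12, -6], [0, 1, 4], [0, 0, 1]]

A = I + N where N = [[0, -3, 3], [0, 0, 1], [0, 0, 0]] is strictly upper-triangular, so N^3 = 0.
(I + N)^4 = I + 4·N + 6·N^2 = [[1, -12, -6], [0, 1, 4], [0, 0, 1]].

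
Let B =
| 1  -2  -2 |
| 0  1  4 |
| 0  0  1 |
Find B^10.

B = I + N where N = [[0, -2, -2], [0, 0, 4], [0, 0, 0]] is strictly upper-triangular, so N^3 = 0.
(I + N)^10 = I + 10·N + 45·N^2 = [[1, -20, -380], [0, 1, 40], [0, 0, 1]].

[[1, -20, -380], [0, 1, 40], [0, 0, 1]]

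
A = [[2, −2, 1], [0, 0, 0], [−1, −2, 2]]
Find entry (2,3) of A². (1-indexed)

0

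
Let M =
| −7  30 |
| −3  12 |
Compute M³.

tr M = 5 and det M = 6, so the characteristic polynomial is λ² − (5)λ + (6) with roots 3 and 2.
Eigenvectors give P = [[3, 10], [1, 3]] with P⁻¹ = [[−3, 10], [1, −3]], and M = P·diag(3, 2)·P⁻¹.
Then M³ = P·diag(27, 8)·P⁻¹ = [[81, 80], [27, 24]] · [[−3, 10], [1, −3]] = [[−163, 570], [−57, 198]].

[[−163, 570], [−57, 198]]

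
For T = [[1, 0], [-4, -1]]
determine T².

[[1, 0], [0, 1]]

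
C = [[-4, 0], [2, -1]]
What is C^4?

C^2 = [[16, 0], [-10, 1]]
C^3 = [[-64, 0], [42, -1]]
C^4 = [[256, 0], [-170, 1]]

[[256, 0], [-170, 1]]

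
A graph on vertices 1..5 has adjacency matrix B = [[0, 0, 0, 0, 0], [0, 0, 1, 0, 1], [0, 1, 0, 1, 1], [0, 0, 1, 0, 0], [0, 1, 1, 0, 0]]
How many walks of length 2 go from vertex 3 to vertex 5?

1

The number of length-2 walks from vertex 3 to vertex 5 is entry (3,5) of B², where B is the adjacency matrix.
B² = [[0, 0, 0, 0, 0], [0, 2, 1, 1, 1], [0, 1, 3, 0, 1], [0, 1, 0, 1, 1], [0, 1, 1, 1, 2]]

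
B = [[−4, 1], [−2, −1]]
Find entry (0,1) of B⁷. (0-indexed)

2059

tr B = −5 and det B = 6, so the characteristic polynomial is λ² − (−5)λ + (6) with roots −2 and −3.
Eigenvectors give P = [[1, −1], [2, −1]] with P⁻¹ = [[−1, 1], [−2, 1]], and B = P·diag(−2, −3)·P⁻¹.
Then B⁷ = P·diag(−128, −2187)·P⁻¹ = [[−128, 2187], [−256, 2187]] · [[−1, 1], [−2, 1]] = [[−4246, 2059], [−4118, 1931]].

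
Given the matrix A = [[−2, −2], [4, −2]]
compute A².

[[−4, 8], [−16, −4]]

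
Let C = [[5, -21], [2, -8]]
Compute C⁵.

tr C = -3 and det C = 2, so the characteristic polynomial is λ² − (-3)λ + (2) with roots -1 and -2.
Eigenvectors give P = [[7, 3], [2, 1]] with P⁻¹ = [[1, -3], [-2, 7]], and C = P·diag(-1, -2)·P⁻¹.
Then C⁵ = P·diag(-1, -32)·P⁻¹ = [[-7, -96], [-2, -32]] · [[1, -3], [-2, 7]] = [[185, -651], [62, -218]].

[[185, -651], [62, -218]]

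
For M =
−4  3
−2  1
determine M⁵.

[[−94, 93], [−62, 61]]

tr M = −3 and det M = 2, so the characteristic polynomial is λ² − (−3)λ + (2) with roots −2 and −1.
Eigenvectors give P = [[3, 1], [2, 1]] with P⁻¹ = [[1, −1], [−2, 3]], and M = P·diag(−2, −1)·P⁻¹.
Then M⁵ = P·diag(−32, −1)·P⁻¹ = [[−96, −1], [−64, −1]] · [[1, −1], [−2, 3]] = [[−94, 93], [−62, 61]].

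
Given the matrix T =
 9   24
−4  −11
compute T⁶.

tr T = −2 and det T = −3, so the characteristic polynomial is λ² − (−2)λ + (−3) with roots −3 and 1.
Eigenvectors give P = [[−2, 3], [1, −1]] with P⁻¹ = [[1, 3], [1, 2]], and T = P·diag(−3, 1)·P⁻¹.
Then T⁶ = P·diag(729, 1)·P⁻¹ = [[−1458, 3], [729, −1]] · [[1, 3], [1, 2]] = [[−1455, −4368], [728, 2185]].

[[−1455, −4368], [728, 2185]]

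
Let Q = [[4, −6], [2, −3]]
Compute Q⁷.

Q² = Q (a projection; rank 1, trace 1), so Q⁷ = Q.

[[4, −6], [2, −3]]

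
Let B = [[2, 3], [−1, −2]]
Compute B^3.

B² = I (check: tr B = 0 and det B = −1), so B^3 = B since 3 is odd.

[[2, 3], [−1, −2]]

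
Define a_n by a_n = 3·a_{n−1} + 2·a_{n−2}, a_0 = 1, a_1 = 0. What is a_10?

With companion matrix M = [[3, 2], [1, 0]], [a_n, a_{n−1}]ᵀ = M·[a_{n−1}, a_{n−2}]ᵀ, so [a_10, a_9]ᵀ = M^9·[a_1, a_0]ᵀ.
M^9 = [[79647, 44726], [22363, 12558]], giving [a_10, a_9]ᵀ = [[44726], [12558]].

44726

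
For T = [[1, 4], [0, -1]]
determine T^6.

[[1, 0], [0, 1]]

T² = I (check: tr T = 0 and det T = -1), so T^6 = I since 6 is even.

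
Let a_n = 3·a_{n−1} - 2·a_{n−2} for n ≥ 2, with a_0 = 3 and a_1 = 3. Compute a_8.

With companion matrix C = [[3, -2], [1, 0]], [a_n, a_{n−1}]ᵀ = C·[a_{n−1}, a_{n−2}]ᵀ, so [a_8, a_7]ᵀ = C^7·[a_1, a_0]ᵀ.
C^7 = [[255, -254], [127, -126]], giving [a_8, a_7]ᵀ = [[3], [3]].

3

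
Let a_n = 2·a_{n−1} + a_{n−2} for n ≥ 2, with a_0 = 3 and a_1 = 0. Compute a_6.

87

With companion matrix T = [[2, 1], [1, 0]], [a_n, a_{n−1}]ᵀ = T·[a_{n−1}, a_{n−2}]ᵀ, so [a_6, a_5]ᵀ = T⁵·[a_1, a_0]ᵀ.
T⁵ = [[70, 29], [29, 12]], giving [a_6, a_5]ᵀ = [[87], [36]].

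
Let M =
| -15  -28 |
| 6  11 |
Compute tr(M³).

-28

tr M = -4 and det M = 3, so the characteristic polynomial is λ² − (-4)λ + (3) with roots -1 and -3.
Eigenvectors give P = [[-2, 7], [1, -3]] with P⁻¹ = [[3, 7], [1, 2]], and M = P·diag(-1, -3)·P⁻¹.
Then M³ = P·diag(-1, -27)·P⁻¹ = [[2, -189], [-1, 81]] · [[3, 7], [1, 2]] = [[-183, -364], [78, 155]].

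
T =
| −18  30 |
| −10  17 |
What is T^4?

[[276, −390], [130, −179]]

tr T = −1 and det T = −6, so the characteristic polynomial is λ² − (−1)λ + (−6) with roots −3 and 2.
Eigenvectors give P = [[2, −3], [1, −2]] with P⁻¹ = [[2, −3], [1, −2]], and T = P·diag(−3, 2)·P⁻¹.
Then T^4 = P·diag(81, 16)·P⁻¹ = [[162, −48], [81, −32]] · [[2, −3], [1, −2]] = [[276, −390], [130, −179]].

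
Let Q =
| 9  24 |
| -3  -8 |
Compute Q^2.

Q² = Q (a projection; rank 1, trace 1), so Q^2 = Q.

[[9, 24], [-3, -8]]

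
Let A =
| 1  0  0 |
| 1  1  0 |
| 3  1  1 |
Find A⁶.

A = I + N where N = [[0, 0, 0], [1, 0, 0], [3, 1, 0]] is strictly lower-triangular, so N³ = 0.
(I + N)⁶ = I + 6·N + 15·N² = [[1, 0, 0], [6, 1, 0], [33, 6, 1]].

[[1, 0, 0], [6, 1, 0], [33, 6, 1]]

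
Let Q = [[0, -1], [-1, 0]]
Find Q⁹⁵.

[[0, -1], [-1, 0]]

Q² = I (check: tr Q = 0 and det Q = -1), so Q⁹⁵ = Q since 95 is odd.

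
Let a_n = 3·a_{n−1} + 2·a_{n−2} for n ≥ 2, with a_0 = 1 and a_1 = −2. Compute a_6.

−712

With companion matrix C = [[3, 2], [1, 0]], [a_n, a_{n−1}]ᵀ = C·[a_{n−1}, a_{n−2}]ᵀ, so [a_6, a_5]ᵀ = C⁵·[a_1, a_0]ᵀ.
C⁵ = [[495, 278], [139, 78]], giving [a_6, a_5]ᵀ = [[−712], [−200]].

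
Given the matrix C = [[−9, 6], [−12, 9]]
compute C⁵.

tr C = 0 and det C = −9, so the characteristic polynomial is λ² − (0)λ + (−9) with roots −3 and 3.
Eigenvectors give P = [[1, −1], [1, −2]] with P⁻¹ = [[2, −1], [1, −1]], and C = P·diag(−3, 3)·P⁻¹.
Then C⁵ = P·diag(−243, 243)·P⁻¹ = [[−243, −243], [−243, −486]] · [[2, −1], [1, −1]] = [[−729, 486], [−972, 729]].

[[−729, 486], [−972, 729]]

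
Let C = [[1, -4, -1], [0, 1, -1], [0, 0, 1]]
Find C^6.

[[1, -24, 54], [0, 1, -6], [0, 0, 1]]

C = I + N where N = [[0, -4, -1], [0, 0, -1], [0, 0, 0]] is strictly upper-triangular, so N^3 = 0.
(I + N)^6 = I + 6·N + 15·N^2 = [[1, -24, 54], [0, 1, -6], [0, 0, 1]].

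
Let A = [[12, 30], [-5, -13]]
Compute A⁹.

[[40902, 121170], [-20195, -60073]]

tr A = -1 and det A = -6, so the characteristic polynomial is λ² − (-1)λ + (-6) with roots -3 and 2.
Eigenvectors give P = [[-2, -3], [1, 1]] with P⁻¹ = [[1, 3], [-1, -2]], and A = P·diag(-3, 2)·P⁻¹.
Then A⁹ = P·diag(-19683, 512)·P⁻¹ = [[39366, -1536], [-19683, 512]] · [[1, 3], [-1, -2]] = [[40902, 121170], [-20195, -60073]].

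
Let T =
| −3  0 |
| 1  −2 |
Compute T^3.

[[−27, 0], [19, −8]]

tr T = −5 and det T = 6, so the characteristic polynomial is λ² − (−5)λ + (6) with roots −2 and −3.
Eigenvectors give P = [[0, −1], [1, 1]] with P⁻¹ = [[1, 1], [−1, 0]], and T = P·diag(−2, −3)·P⁻¹.
Then T^3 = P·diag(−8, −27)·P⁻¹ = [[0, 27], [−8, −27]] · [[1, 1], [−1, 0]] = [[−27, 0], [19, −8]].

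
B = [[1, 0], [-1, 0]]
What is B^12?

B² = B (a projection; rank 1, trace 1), so B^12 = B.

[[1, 0], [-1, 0]]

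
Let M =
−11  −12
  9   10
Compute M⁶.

[[253, 252], [−189, −188]]

tr M = −1 and det M = −2, so the characteristic polynomial is λ² − (−1)λ + (−2) with roots −2 and 1.
Eigenvectors give P = [[4, −1], [−3, 1]] with P⁻¹ = [[1, 1], [3, 4]], and M = P·diag(−2, 1)·P⁻¹.
Then M⁶ = P·diag(64, 1)·P⁻¹ = [[256, −1], [−192, 1]] · [[1, 1], [3, 4]] = [[253, 252], [−189, −188]].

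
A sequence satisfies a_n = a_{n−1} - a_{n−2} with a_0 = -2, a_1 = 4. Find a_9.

With companion matrix M = [[1, -1], [1, 0]], [a_n, a_{n−1}]ᵀ = M·[a_{n−1}, a_{n−2}]ᵀ, so [a_9, a_8]ᵀ = M^8·[a_1, a_0]ᵀ.
M^8 = [[0, -1], [1, -1]], giving [a_9, a_8]ᵀ = [[2], [6]].

2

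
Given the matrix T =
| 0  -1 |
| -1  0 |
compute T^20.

[[1, 0], [0, 1]]

T² = I (check: tr T = 0 and det T = -1), so T^20 = I since 20 is even.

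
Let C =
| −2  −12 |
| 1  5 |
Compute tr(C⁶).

65

tr C = 3 and det C = 2, so the characteristic polynomial is λ² − (3)λ + (2) with roots 2 and 1.
Eigenvectors give P = [[−3, 4], [1, −1]] with P⁻¹ = [[1, 4], [1, 3]], and C = P·diag(2, 1)·P⁻¹.
Then C⁶ = P·diag(64, 1)·P⁻¹ = [[−192, 4], [64, −1]] · [[1, 4], [1, 3]] = [[−188, −756], [63, 253]].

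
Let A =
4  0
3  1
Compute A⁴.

A² = [[16, 0], [15, 1]]
A³ = [[64, 0], [63, 1]]
A⁴ = [[256, 0], [255, 1]]

[[256, 0], [255, 1]]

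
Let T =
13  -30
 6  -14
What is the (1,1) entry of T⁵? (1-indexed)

133

tr T = -1 and det T = -2, so the characteristic polynomial is λ² − (-1)λ + (-2) with roots 1 and -2.
Eigenvectors give P = [[5, 2], [2, 1]] with P⁻¹ = [[1, -2], [-2, 5]], and T = P·diag(1, -2)·P⁻¹.
Then T⁵ = P·diag(1, -32)·P⁻¹ = [[5, -64], [2, -32]] · [[1, -2], [-2, 5]] = [[133, -330], [66, -164]].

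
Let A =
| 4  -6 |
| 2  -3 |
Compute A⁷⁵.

[[4, -6], [2, -3]]

A² = A (a projection; rank 1, trace 1), so A⁷⁵ = A.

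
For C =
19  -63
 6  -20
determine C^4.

tr C = -1 and det C = -2, so the characteristic polynomial is λ² − (-1)λ + (-2) with roots 1 and -2.
Eigenvectors give P = [[7, 3], [2, 1]] with P⁻¹ = [[1, -3], [-2, 7]], and C = P·diag(1, -2)·P⁻¹.
Then C^4 = P·diag(1, 16)·P⁻¹ = [[7, 48], [2, 16]] · [[1, -3], [-2, 7]] = [[-89, 315], [-30, 106]].

[[-89, 315], [-30, 106]]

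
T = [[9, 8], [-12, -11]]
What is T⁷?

tr T = -2 and det T = -3, so the characteristic polynomial is λ² − (-2)λ + (-3) with roots 1 and -3.
Eigenvectors give P = [[1, 2], [-1, -3]] with P⁻¹ = [[3, 2], [-1, -1]], and T = P·diag(1, -3)·P⁻¹.
Then T⁷ = P·diag(1, -2187)·P⁻¹ = [[1, -4374], [-1, 6561]] · [[3, 2], [-1, -1]] = [[4377, 4376], [-6564, -6563]].

[[4377, 4376], [-6564, -6563]]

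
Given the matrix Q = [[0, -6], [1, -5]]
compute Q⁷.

[[3990, -12354], [2059, -6305]]

tr Q = -5 and det Q = 6, so the characteristic polynomial is λ² − (-5)λ + (6) with roots -2 and -3.
Eigenvectors give P = [[-3, 2], [-1, 1]] with P⁻¹ = [[-1, 2], [-1, 3]], and Q = P·diag(-2, -3)·P⁻¹.
Then Q⁷ = P·diag(-128, -2187)·P⁻¹ = [[384, -4374], [128, -2187]] · [[-1, 2], [-1, 3]] = [[3990, -12354], [2059, -6305]].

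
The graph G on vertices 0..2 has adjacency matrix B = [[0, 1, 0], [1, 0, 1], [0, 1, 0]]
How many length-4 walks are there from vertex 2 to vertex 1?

0

The number of length-4 walks from vertex 2 to vertex 1 is entry (2,1) of B⁴, where B is the adjacency matrix.
B² = [[1, 0, 1], [0, 2, 0], [1, 0, 1]]
B³ = [[0, 2, 0], [2, 0, 2], [0, 2, 0]]
B⁴ = [[2, 0, 2], [0, 4, 0], [2, 0, 2]]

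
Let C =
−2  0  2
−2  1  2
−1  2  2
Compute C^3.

[[−12, 4, 12], [−12, 9, 14], [−10, 18, 16]]

C^2 = [[2, 4, 0], [0, 5, 2], [−4, 6, 6]]
C^3 = [[−12, 4, 12], [−12, 9, 14], [−10, 18, 16]]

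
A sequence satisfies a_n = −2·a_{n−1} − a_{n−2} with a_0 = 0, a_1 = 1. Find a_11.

With companion matrix T = [[−2, −1], [1, 0]], [a_n, a_{n−1}]ᵀ = T·[a_{n−1}, a_{n−2}]ᵀ, so [a_11, a_10]ᵀ = T¹⁰·[a_1, a_0]ᵀ.
T¹⁰ = [[11, 10], [−10, −9]], giving [a_11, a_10]ᵀ = [[11], [−10]].

11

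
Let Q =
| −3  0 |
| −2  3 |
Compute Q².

[[9, 0], [0, 9]]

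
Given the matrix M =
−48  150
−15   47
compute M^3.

tr M = −1 and det M = −6, so the characteristic polynomial is λ² − (−1)λ + (−6) with roots 2 and −3.
Eigenvectors give P = [[3, 10], [1, 3]] with P⁻¹ = [[−3, 10], [1, −3]], and M = P·diag(2, −3)·P⁻¹.
Then M^3 = P·diag(8, −27)·P⁻¹ = [[24, −270], [8, −81]] · [[−3, 10], [1, −3]] = [[−342, 1050], [−105, 323]].

[[−342, 1050], [−105, 323]]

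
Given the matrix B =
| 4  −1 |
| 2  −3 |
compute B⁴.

B² = [[14, −1], [2, 7]]
B³ = [[54, −11], [22, −23]]
B⁴ = [[194, −21], [42, 47]]

[[194, −21], [42, 47]]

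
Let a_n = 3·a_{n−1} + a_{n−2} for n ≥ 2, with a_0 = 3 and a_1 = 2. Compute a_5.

317

With companion matrix A = [[3, 1], [1, 0]], [a_n, a_{n−1}]ᵀ = A·[a_{n−1}, a_{n−2}]ᵀ, so [a_5, a_4]ᵀ = A⁴·[a_1, a_0]ᵀ.
A⁴ = [[109, 33], [33, 10]], giving [a_5, a_4]ᵀ = [[317], [96]].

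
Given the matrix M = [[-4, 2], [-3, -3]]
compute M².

[[10, -14], [21, 3]]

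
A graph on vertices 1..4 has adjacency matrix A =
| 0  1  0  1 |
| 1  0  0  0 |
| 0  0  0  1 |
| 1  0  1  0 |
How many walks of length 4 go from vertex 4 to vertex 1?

The number of length-4 walks from vertex 4 to vertex 1 is entry (4,1) of A⁴, where A is the adjacency matrix.
A² = [[2, 0, 1, 0], [0, 1, 0, 1], [1, 0, 1, 0], [0, 1, 0, 2]]
A³ = [[0, 2, 0, 3], [2, 0, 1, 0], [0, 1, 0, 2], [3, 0, 2, 0]]
A⁴ = [[5, 0, 3, 0], [0, 2, 0, 3], [3, 0, 2, 0], [0, 3, 0, 5]]

0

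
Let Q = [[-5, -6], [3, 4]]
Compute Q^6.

tr Q = -1 and det Q = -2, so the characteristic polynomial is λ² − (-1)λ + (-2) with roots -2 and 1.
Eigenvectors give P = [[2, -1], [-1, 1]] with P⁻¹ = [[1, 1], [1, 2]], and Q = P·diag(-2, 1)·P⁻¹.
Then Q^6 = P·diag(64, 1)·P⁻¹ = [[128, -1], [-64, 1]] · [[1, 1], [1, 2]] = [[127, 126], [-63, -62]].

[[127, 126], [-63, -62]]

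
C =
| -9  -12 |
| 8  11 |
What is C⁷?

[[-4377, -6564], [4376, 6563]]

tr C = 2 and det C = -3, so the characteristic polynomial is λ² − (2)λ + (-3) with roots -1 and 3.
Eigenvectors give P = [[3, -1], [-2, 1]] with P⁻¹ = [[1, 1], [2, 3]], and C = P·diag(-1, 3)·P⁻¹.
Then C⁷ = P·diag(-1, 2187)·P⁻¹ = [[-3, -2187], [2, 2187]] · [[1, 1], [2, 3]] = [[-4377, -6564], [4376, 6563]].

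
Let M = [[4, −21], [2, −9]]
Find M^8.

tr M = −5 and det M = 6, so the characteristic polynomial is λ² − (−5)λ + (6) with roots −2 and −3.
Eigenvectors give P = [[7, 3], [2, 1]] with P⁻¹ = [[1, −3], [−2, 7]], and M = P·diag(−2, −3)·P⁻¹.
Then M^8 = P·diag(256, 6561)·P⁻¹ = [[1792, 19683], [512, 6561]] · [[1, −3], [−2, 7]] = [[−37574, 132405], [−12610, 44391]].

[[−37574, 132405], [−12610, 44391]]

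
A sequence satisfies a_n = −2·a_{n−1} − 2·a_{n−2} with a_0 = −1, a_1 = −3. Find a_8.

−16

With companion matrix T = [[−2, −2], [1, 0]], [a_n, a_{n−1}]ᵀ = T·[a_{n−1}, a_{n−2}]ᵀ, so [a_8, a_7]ᵀ = T⁷·[a_1, a_0]ᵀ.
T⁷ = [[0, 16], [−8, −16]], giving [a_8, a_7]ᵀ = [[−16], [40]].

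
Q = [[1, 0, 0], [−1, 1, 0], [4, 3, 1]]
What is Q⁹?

Q = I + N where N = [[0, 0, 0], [−1, 0, 0], [4, 3, 0]] is strictly lower-triangular, so N³ = 0.
(I + N)⁹ = I + 9·N + 36·N² = [[1, 0, 0], [−9, 1, 0], [−72, 27, 1]].

[[1, 0, 0], [−9, 1, 0], [−72, 27, 1]]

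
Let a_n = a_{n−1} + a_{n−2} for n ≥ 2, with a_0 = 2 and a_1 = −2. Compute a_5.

−4

With companion matrix Q = [[1, 1], [1, 0]], [a_n, a_{n−1}]ᵀ = Q·[a_{n−1}, a_{n−2}]ᵀ, so [a_5, a_4]ᵀ = Q⁴·[a_1, a_0]ᵀ.
Q⁴ = [[5, 3], [3, 2]], giving [a_5, a_4]ᵀ = [[−4], [−2]].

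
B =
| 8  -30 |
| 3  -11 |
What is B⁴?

[[-134, 450], [-45, 151]]

tr B = -3 and det B = 2, so the characteristic polynomial is λ² − (-3)λ + (2) with roots -1 and -2.
Eigenvectors give P = [[-10, 3], [-3, 1]] with P⁻¹ = [[-1, 3], [-3, 10]], and B = P·diag(-1, -2)·P⁻¹.
Then B⁴ = P·diag(1, 16)·P⁻¹ = [[-10, 48], [-3, 16]] · [[-1, 3], [-3, 10]] = [[-134, 450], [-45, 151]].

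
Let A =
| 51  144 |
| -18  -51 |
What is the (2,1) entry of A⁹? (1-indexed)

tr A = 0 and det A = -9, so the characteristic polynomial is λ² − (0)λ + (-9) with roots -3 and 3.
Eigenvectors give P = [[-8, 3], [3, -1]] with P⁻¹ = [[1, 3], [3, 8]], and A = P·diag(-3, 3)·P⁻¹.
Then A⁹ = P·diag(-19683, 19683)·P⁻¹ = [[157464, 59049], [-59049, -19683]] · [[1, 3], [3, 8]] = [[334611, 944784], [-118098, -334611]].

-118098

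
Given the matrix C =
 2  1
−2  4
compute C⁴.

[[−68, 96], [−192, 124]]

C² = [[2, 6], [−12, 14]]
C³ = [[−8, 26], [−52, 44]]
C⁴ = [[−68, 96], [−192, 124]]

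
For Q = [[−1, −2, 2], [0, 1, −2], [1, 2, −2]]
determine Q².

[[3, 4, −2], [−2, −3, 2], [−3, −4, 2]]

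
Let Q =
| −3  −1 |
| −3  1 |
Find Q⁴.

Q² = [[12, 2], [6, 4]]
Q³ = [[−42, −10], [−30, −2]]
Q⁴ = [[156, 32], [96, 28]]

[[156, 32], [96, 28]]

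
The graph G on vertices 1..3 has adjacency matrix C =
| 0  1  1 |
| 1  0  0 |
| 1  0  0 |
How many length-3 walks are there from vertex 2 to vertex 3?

The number of length-3 walks from vertex 2 to vertex 3 is entry (2,3) of C^3, where C is the adjacency matrix.
C^2 = [[2, 0, 0], [0, 1, 1], [0, 1, 1]]
C^3 = [[0, 2, 2], [2, 0, 0], [2, 0, 0]]

0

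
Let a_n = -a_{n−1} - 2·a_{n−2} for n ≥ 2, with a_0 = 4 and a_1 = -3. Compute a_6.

23

With companion matrix B = [[-1, -2], [1, 0]], [a_n, a_{n−1}]ᵀ = B·[a_{n−1}, a_{n−2}]ᵀ, so [a_6, a_5]ᵀ = B⁵·[a_1, a_0]ᵀ.
B⁵ = [[-5, 2], [-1, -6]], giving [a_6, a_5]ᵀ = [[23], [-21]].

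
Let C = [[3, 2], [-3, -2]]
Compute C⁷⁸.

C² = C (a projection; rank 1, trace 1), so C⁷⁸ = C.

[[3, 2], [-3, -2]]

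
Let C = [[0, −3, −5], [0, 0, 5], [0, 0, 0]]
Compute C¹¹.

[[0, 0, 0], [0, 0, 0], [0, 0, 0]]

C is strictly triangular, hence nilpotent: C³ = 0, so C¹¹ = 0.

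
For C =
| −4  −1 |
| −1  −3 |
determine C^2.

[[17, 7], [7, 10]]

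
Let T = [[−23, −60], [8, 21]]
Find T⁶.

[[4369, 10920], [−1456, −3639]]

tr T = −2 and det T = −3, so the characteristic polynomial is λ² − (−2)λ + (−3) with roots 1 and −3.
Eigenvectors give P = [[−5, −3], [2, 1]] with P⁻¹ = [[1, 3], [−2, −5]], and T = P·diag(1, −3)·P⁻¹.
Then T⁶ = P·diag(1, 729)·P⁻¹ = [[−5, −2187], [2, 729]] · [[1, 3], [−2, −5]] = [[4369, 10920], [−1456, −3639]].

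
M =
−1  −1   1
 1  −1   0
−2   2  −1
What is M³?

[[10, −6, 0], [0, 4, −3], [−6, −6, 7]]

M² = [[−2, 4, −2], [−2, 0, 1], [6, −2, −1]]
M³ = [[10, −6, 0], [0, 4, −3], [−6, −6, 7]]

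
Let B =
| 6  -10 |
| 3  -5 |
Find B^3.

B² = B (a projection; rank 1, trace 1), so B^3 = B.

[[6, -10], [3, -5]]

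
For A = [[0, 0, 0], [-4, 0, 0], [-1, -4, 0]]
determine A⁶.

[[0, 0, 0], [0, 0, 0], [0, 0, 0]]

A is strictly triangular, hence nilpotent: A³ = 0, so A⁶ = 0.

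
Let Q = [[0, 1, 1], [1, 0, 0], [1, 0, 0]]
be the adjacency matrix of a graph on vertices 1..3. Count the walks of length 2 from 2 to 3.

The number of length-2 walks from vertex 2 to vertex 3 is entry (2,3) of Q², where Q is the adjacency matrix.
Q² = [[2, 0, 0], [0, 1, 1], [0, 1, 1]]

1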